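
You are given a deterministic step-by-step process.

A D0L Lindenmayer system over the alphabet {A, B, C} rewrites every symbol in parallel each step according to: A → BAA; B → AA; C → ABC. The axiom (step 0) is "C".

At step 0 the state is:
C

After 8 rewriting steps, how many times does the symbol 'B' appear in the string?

k=0  C
k=1  ABC
k=2  BAAAAABC
k=3  AABAABAABAABAABAAAAABC
k=4  BAABAAAABAABAAAABAABAAAABAABAAAABAABAAAABAABAABAABAABAAAAABC
k=5  AABAABAAAABAABAABAABAAAABAABAAAABAABAABAABAAAABAABAAAABAAB…ABAAAABAABAAAABAABAAAABAABAAAABAABAAAABAABAABAABAABAAAAABC  (len 164)
k=6  BAABAAAABAABAAAABAABAABAABAAAABAABAAAABAABAAAABAABAAAABAAB…ABAAAABAABAAAABAABAAAABAABAAAABAABAAAABAABAABAABAABAAAAABC  (len 448)
k=7  AABAABAAAABAABAABAABAAAABAABAAAABAABAABAABAAAABAABAAAABAAB…ABAAAABAABAAAABAABAAAABAABAAAABAABAAAABAABAABAABAABAAAAABC  (len 1224)
k=8  BAABAAAABAABAAAABAABAABAABAAAABAABAAAABAABAAAABAABAAAABAAB…ABAAAABAABAAAABAABAAAABAABAAAABAABAAAABAABAABAABAABAAAAABC  (len 3344)

896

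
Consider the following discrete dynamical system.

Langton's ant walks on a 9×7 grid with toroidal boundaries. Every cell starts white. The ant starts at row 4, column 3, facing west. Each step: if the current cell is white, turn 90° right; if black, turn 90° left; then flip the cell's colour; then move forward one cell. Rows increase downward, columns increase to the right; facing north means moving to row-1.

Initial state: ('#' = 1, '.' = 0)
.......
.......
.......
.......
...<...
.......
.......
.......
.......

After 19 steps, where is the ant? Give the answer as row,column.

6,4

gen 0: .......
.......
.......
.......
...<...
.......
.......
.......
.......
gen 1: .......
.......
.......
...^...
...#...
.......
.......
.......
.......
gen 2: .......
.......
.......
...#>..
...#...
.......
.......
.......
.......
gen 3: .......
.......
.......
...##..
...#v..
.......
.......
.......
.......
gen 4: .......
.......
.......
...##..
...<#..
.......
.......
.......
.......
gen 5: .......
.......
.......
...##..
....#..
...v...
.......
.......
.......
gen 6: .......
.......
.......
...##..
....#..
..<#...
.......
.......
.......
gen 7: .......
.......
.......
...##..
..^.#..
..##...
.......
.......
.......
gen 8: .......
.......
.......
...##..
..#>#..
..##...
.......
.......
.......
gen 9: .......
.......
.......
...##..
..###..
..#v...
.......
.......
.......
gen 10: .......
.......
.......
...##..
..###..
..#.>..
.......
.......
.......
gen 11: .......
.......
.......
...##..
..###..
..#.#..
....v..
.......
.......
gen 12: .......
.......
.......
...##..
..###..
..#.#..
...<#..
.......
.......
gen 13: .......
.......
.......
...##..
..###..
..#^#..
...##..
.......
.......
gen 14: .......
.......
.......
...##..
..###..
..##>..
...##..
.......
.......
gen 15: .......
.......
.......
...##..
..##^..
..##...
...##..
.......
.......
gen 16: .......
.......
.......
...##..
..#<...
..##...
...##..
.......
.......
gen 17: .......
.......
.......
...##..
..#....
..#v...
...##..
.......
.......
gen 18: .......
.......
.......
...##..
..#....
..#.>..
...##..
.......
.......
gen 19: .......
.......
.......
...##..
..#....
..#.#..
...#v..
.......
.......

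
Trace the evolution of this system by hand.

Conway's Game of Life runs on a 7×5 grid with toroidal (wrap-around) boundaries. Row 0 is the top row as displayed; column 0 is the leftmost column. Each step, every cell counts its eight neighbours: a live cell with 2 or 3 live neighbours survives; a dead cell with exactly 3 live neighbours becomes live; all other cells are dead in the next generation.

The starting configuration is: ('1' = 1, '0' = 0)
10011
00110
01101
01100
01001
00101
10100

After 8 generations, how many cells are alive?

9

gen 0: 10011
00110
01101
01100
01001
00101
10100
gen 1: 10000
00000
10000
00000
01000
00101
10100
gen 2: 01000
00000
00000
00000
00000
10110
10011
gen 3: 10001
00000
00000
00000
00000
11110
10010
gen 4: 10001
00000
00000
00000
01100
11110
00010
gen 5: 00001
00000
00000
00000
10010
10011
00010
gen 6: 00000
00000
00000
00000
10010
10110
10010
gen 7: 00000
00000
00000
00000
01110
10110
01110
gen 8: 00100
00000
00000
00100
01011
10000
01011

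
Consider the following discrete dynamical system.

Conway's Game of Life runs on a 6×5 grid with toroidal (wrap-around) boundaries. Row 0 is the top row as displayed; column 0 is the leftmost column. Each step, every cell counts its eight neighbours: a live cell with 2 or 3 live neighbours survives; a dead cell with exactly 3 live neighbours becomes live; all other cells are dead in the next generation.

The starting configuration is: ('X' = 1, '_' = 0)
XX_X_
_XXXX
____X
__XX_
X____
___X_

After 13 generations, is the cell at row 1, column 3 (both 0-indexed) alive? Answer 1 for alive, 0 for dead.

0

k=0  XX_X_
_XXXX
____X
__XX_
X____
___X_
k=1  XX___
_X___
XX__X
___XX
__XXX
XXX__
k=2  _____
__X_X
_XXXX
_X___
_____
_____
k=3  _____
XXX_X
_X__X
XX_X_
_____
_____
k=4  XX___
_XXXX
_____
XXX_X
_____
_____
k=5  XX_XX
_XXXX
_____
XX___
XX___
_____
k=6  _X___
_X___
___XX
XX___
XX___
__X__
k=7  _XX__
X_X__
_XX_X
_XX__
X_X__
X_X__
k=8  X_XX_
X____
_____
_____
X_XX_
X_XX_
k=9  X_XX_
_X__X
_____
_____
__XX_
X____
k=10  X_XX_
XXXXX
_____
_____
_____
_____
k=11  X____
X____
XXXXX
_____
_____
_____
k=12  _____
__XX_
XXXXX
XXXXX
_____
_____
k=13  _____
X____
_____
_____
XXXXX
_____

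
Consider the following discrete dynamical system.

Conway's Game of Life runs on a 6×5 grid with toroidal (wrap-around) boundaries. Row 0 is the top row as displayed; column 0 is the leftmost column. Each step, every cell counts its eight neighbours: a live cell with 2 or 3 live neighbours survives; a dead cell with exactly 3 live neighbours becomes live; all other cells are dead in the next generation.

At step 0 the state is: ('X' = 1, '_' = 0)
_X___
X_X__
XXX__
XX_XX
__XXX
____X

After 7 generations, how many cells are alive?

10

step 0: _X___
X_X__
XXX__
XX_XX
__XXX
____X
step 1: XX___
X_X__
_____
_____
_XX__
X_X_X
step 2: __XX_
X____
_____
_____
XXXX_
__XXX
step 3: _XX__
_____
_____
_XX__
XX___
X____
step 4: _X___
_____
_____
XXX__
X_X__
X_X__
step 5: _X___
_____
_X___
X_X__
X_XXX
X_X__
step 6: _X___
_____
_X___
X_X__
X_X__
X_X__
step 7: _X___
_____
_X___
X_X__
X_XXX
X_X__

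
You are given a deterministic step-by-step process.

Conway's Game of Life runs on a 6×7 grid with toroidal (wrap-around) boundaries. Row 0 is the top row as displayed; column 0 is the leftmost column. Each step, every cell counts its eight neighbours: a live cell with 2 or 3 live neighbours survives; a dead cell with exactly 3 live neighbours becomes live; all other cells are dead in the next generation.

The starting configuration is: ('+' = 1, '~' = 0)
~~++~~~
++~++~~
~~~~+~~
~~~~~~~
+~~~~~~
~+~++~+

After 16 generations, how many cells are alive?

11

0) ~~++~~~
++~++~~
~~~~+~~
~~~~~~~
+~~~~~~
~+~++~+
1) ~~~~~+~
~+~~+~~
~~~++~~
~~~~~~~
+~~~~~~
++~++~~
2) ++++~+~
~~~+++~
~~~++~~
~~~~~~~
++~~~~~
++~~+~+
3) ~~~~~~~
~+~~~++
~~~+~+~
~~~~~~~
~+~~~~+
~~~+++~
4) ~~~~~~+
~~~~+++
~~~~+++
~~~~~~~
~~~~++~
~~~~++~
5) ~~~~~~+
+~~~+~~
~~~~+~+
~~~~~~+
~~~~++~
~~~~+~+
6) +~~~~~+
+~~~~~+
+~~~~~+
~~~~+~+
~~~~+~+
~~~~+~+
7) ~~~~~~~
~+~~~+~
~~~~~~~
~~~~~~+
+~~++~+
~~~~~~+
8) ~~~~~~~
~~~~~~~
~~~~~~~
+~~~~++
+~~~~~+
+~~~~++
9) ~~~~~~+
~~~~~~~
~~~~~~+
+~~~~+~
~+~~~~~
+~~~~+~
10) ~~~~~~+
~~~~~~~
~~~~~~+
+~~~~~+
++~~~~~
+~~~~~+
11) +~~~~~+
~~~~~~~
+~~~~~+
~+~~~~+
~+~~~~~
~+~~~~+
12) +~~~~~+
~~~~~~~
+~~~~~+
~+~~~~+
~++~~~~
~+~~~~+
13) +~~~~~+
~~~~~~~
+~~~~~+
~++~~~+
~++~~~~
~++~~~+
14) ++~~~~+
~~~~~~~
++~~~~+
~~+~~~+
~~~+~~~
~~+~~~+
15) ++~~~~+
~~~~~~~
++~~~~+
~++~~~+
~~++~~~
~++~~~+
16) ~++~~~+
~~~~~~~
~++~~~+
~~~+~~+
~~~+~~~
~~~+~~+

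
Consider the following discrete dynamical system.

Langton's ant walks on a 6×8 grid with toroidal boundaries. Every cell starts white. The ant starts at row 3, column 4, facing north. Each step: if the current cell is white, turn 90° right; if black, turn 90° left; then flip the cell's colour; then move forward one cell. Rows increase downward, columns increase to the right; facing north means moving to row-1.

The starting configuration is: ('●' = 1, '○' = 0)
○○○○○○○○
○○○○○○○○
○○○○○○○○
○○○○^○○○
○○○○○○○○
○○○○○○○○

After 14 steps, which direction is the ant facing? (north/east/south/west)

k=0  ○○○○○○○○
○○○○○○○○
○○○○○○○○
○○○○^○○○
○○○○○○○○
○○○○○○○○
k=1  ○○○○○○○○
○○○○○○○○
○○○○○○○○
○○○○●>○○
○○○○○○○○
○○○○○○○○
k=2  ○○○○○○○○
○○○○○○○○
○○○○○○○○
○○○○●●○○
○○○○○v○○
○○○○○○○○
k=3  ○○○○○○○○
○○○○○○○○
○○○○○○○○
○○○○●●○○
○○○○<●○○
○○○○○○○○
k=4  ○○○○○○○○
○○○○○○○○
○○○○○○○○
○○○○^●○○
○○○○●●○○
○○○○○○○○
k=5  ○○○○○○○○
○○○○○○○○
○○○○○○○○
○○○<○●○○
○○○○●●○○
○○○○○○○○
k=6  ○○○○○○○○
○○○○○○○○
○○○^○○○○
○○○●○●○○
○○○○●●○○
○○○○○○○○
k=7  ○○○○○○○○
○○○○○○○○
○○○●>○○○
○○○●○●○○
○○○○●●○○
○○○○○○○○
k=8  ○○○○○○○○
○○○○○○○○
○○○●●○○○
○○○●v●○○
○○○○●●○○
○○○○○○○○
k=9  ○○○○○○○○
○○○○○○○○
○○○●●○○○
○○○<●●○○
○○○○●●○○
○○○○○○○○
k=10  ○○○○○○○○
○○○○○○○○
○○○●●○○○
○○○○●●○○
○○○v●●○○
○○○○○○○○
k=11  ○○○○○○○○
○○○○○○○○
○○○●●○○○
○○○○●●○○
○○<●●●○○
○○○○○○○○
k=12  ○○○○○○○○
○○○○○○○○
○○○●●○○○
○○^○●●○○
○○●●●●○○
○○○○○○○○
k=13  ○○○○○○○○
○○○○○○○○
○○○●●○○○
○○●>●●○○
○○●●●●○○
○○○○○○○○
k=14  ○○○○○○○○
○○○○○○○○
○○○●●○○○
○○●●●●○○
○○●v●●○○
○○○○○○○○

south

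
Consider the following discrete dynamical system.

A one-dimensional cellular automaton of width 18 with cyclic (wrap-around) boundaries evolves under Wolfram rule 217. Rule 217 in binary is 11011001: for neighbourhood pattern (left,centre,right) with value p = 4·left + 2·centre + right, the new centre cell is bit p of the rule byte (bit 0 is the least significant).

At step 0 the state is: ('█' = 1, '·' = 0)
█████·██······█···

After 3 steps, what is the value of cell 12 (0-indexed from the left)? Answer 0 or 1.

1

k=0  █████·██······█···
k=1  █████·███████··██·
k=2  █████·████████·██·
k=3  █████·████████·██·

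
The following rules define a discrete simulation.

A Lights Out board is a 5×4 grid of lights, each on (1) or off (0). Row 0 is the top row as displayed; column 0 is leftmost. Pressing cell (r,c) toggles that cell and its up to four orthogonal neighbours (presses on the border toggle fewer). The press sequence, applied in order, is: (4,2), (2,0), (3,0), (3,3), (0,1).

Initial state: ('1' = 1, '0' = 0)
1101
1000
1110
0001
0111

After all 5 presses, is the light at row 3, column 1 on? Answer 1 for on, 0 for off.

1

[0] 1101
1000
1110
0001
0111
[1] 1101
1000
1110
0011
0000
[2] 1101
0000
0010
1011
0000
[3] 1101
0000
1010
0111
1000
[4] 1101
0000
1011
0100
1001
[5] 0011
0100
1011
0100
1001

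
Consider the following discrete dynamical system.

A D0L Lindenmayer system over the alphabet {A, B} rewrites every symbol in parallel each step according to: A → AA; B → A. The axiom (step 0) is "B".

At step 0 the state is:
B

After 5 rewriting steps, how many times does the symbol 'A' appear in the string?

16

k=0  B
k=1  A
k=2  AA
k=3  AAAA
k=4  AAAAAAAA
k=5  AAAAAAAAAAAAAAAA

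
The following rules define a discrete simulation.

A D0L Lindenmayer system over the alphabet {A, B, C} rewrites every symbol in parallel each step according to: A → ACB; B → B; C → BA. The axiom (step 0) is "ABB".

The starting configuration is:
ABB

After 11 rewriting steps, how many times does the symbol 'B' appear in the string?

377

0) ABB
1) ACBBB
2) ACBBABBB
3) ACBBABBACBBBB
4) ACBBABBACBBBACBBABBBB
5) ACBBABBACBBBACBBABBBACBBABBACBBBBB
6) ACBBABBACBBBACBBABBBACBBABBACBBBBACBBABBACBBBACBBABBBBB
7) ACBBABBACBBBACBBABBBACBBABBACBBBBACBBABBACBBBACBBABBBBACBBABBACBBBACBBABBBACBBABBACBBBBBB
8) ACBBABBACBBBACBBABBBACBBABBACBBBBACBBABBACBBBACBBABBBBACBB…BBACBBABBACBBBACBBABBBACBBABBACBBBBACBBABBACBBBACBBABBBBBB  (len 144)
9) ACBBABBACBBBACBBABBBACBBABBACBBBBACBBABBACBBBACBBABBBBACBB…BACBBABBACBBBACBBABBBBACBBABBACBBBACBBABBBACBBABBACBBBBBBB  (len 233)
10) ACBBABBACBBBACBBABBBACBBABBACBBBBACBBABBACBBBACBBABBBBACBB…BACBBABBACBBBACBBABBBACBBABBACBBBBACBBABBACBBBACBBABBBBBBB  (len 377)
11) ACBBABBACBBBACBBABBBACBBABBACBBBBACBBABBACBBBACBBABBBBACBB…ACBBABBACBBBACBBABBBBACBBABBACBBBACBBABBBACBBABBACBBBBBBBB  (len 610)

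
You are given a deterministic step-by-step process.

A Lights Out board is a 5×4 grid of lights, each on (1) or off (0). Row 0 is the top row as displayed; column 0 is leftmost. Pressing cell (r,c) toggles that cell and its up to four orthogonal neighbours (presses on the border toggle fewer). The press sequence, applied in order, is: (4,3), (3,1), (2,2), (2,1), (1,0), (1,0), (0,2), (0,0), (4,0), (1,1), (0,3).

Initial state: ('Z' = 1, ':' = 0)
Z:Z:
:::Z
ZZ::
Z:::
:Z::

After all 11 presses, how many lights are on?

11

t=0: Z:Z:
:::Z
ZZ::
Z:::
:Z::
t=1: Z:Z:
:::Z
ZZ::
Z::Z
:ZZZ
t=2: Z:Z:
:::Z
Z:::
:ZZZ
::ZZ
t=3: Z:Z:
::ZZ
ZZZZ
:Z:Z
::ZZ
t=4: Z:Z:
:ZZZ
:::Z
:::Z
::ZZ
t=5: ::Z:
Z:ZZ
Z::Z
:::Z
::ZZ
t=6: Z:Z:
:ZZZ
:::Z
:::Z
::ZZ
t=7: ZZ:Z
:Z:Z
:::Z
:::Z
::ZZ
t=8: :::Z
ZZ:Z
:::Z
:::Z
::ZZ
t=9: :::Z
ZZ:Z
:::Z
Z::Z
ZZZZ
t=10: :Z:Z
::ZZ
:Z:Z
Z::Z
ZZZZ
t=11: :ZZ:
::Z:
:Z:Z
Z::Z
ZZZZ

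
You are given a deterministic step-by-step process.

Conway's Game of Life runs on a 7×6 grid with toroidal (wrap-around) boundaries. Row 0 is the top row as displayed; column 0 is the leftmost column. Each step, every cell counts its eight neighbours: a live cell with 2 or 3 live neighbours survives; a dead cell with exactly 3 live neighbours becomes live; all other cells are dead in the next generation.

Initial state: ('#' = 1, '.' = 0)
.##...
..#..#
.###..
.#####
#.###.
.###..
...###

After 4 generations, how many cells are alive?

2

t=0: .##...
..#..#
.###..
.#####
#.###.
.###..
...###
t=1: ###..#
#.....
.....#
.....#
#.....
##....
#...#.
t=2: ......
......
#....#
#....#
##...#
##....
..#...
t=3: ......
......
#....#
....#.
......
..#..#
.#....
t=4: ......
......
.....#
.....#
......
......
......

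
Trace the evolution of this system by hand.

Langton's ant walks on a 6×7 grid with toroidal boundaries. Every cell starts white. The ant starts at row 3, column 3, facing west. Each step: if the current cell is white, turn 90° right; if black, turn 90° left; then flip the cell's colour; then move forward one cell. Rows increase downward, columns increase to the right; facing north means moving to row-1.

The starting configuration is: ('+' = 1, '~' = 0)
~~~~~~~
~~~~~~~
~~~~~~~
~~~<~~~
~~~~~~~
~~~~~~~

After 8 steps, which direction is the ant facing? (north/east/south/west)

east

0) ~~~~~~~
~~~~~~~
~~~~~~~
~~~<~~~
~~~~~~~
~~~~~~~
1) ~~~~~~~
~~~~~~~
~~~^~~~
~~~+~~~
~~~~~~~
~~~~~~~
2) ~~~~~~~
~~~~~~~
~~~+>~~
~~~+~~~
~~~~~~~
~~~~~~~
3) ~~~~~~~
~~~~~~~
~~~++~~
~~~+v~~
~~~~~~~
~~~~~~~
4) ~~~~~~~
~~~~~~~
~~~++~~
~~~<+~~
~~~~~~~
~~~~~~~
5) ~~~~~~~
~~~~~~~
~~~++~~
~~~~+~~
~~~v~~~
~~~~~~~
6) ~~~~~~~
~~~~~~~
~~~++~~
~~~~+~~
~~<+~~~
~~~~~~~
7) ~~~~~~~
~~~~~~~
~~~++~~
~~^~+~~
~~++~~~
~~~~~~~
8) ~~~~~~~
~~~~~~~
~~~++~~
~~+>+~~
~~++~~~
~~~~~~~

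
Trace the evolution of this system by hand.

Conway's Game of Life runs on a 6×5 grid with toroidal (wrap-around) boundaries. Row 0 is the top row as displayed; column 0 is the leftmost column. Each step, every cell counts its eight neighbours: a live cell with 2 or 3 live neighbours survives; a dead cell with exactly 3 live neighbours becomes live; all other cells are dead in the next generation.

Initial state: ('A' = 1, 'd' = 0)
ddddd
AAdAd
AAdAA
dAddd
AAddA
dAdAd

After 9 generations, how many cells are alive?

11

k=0  ddddd
AAdAd
AAdAA
dAddd
AAddA
dAdAd
k=1  AAddA
dAdAd
dddAd
dddAd
dAddA
dAAdA
k=2  ddddA
dAdAd
dddAA
ddAAA
dAddA
ddAdA
k=3  AdAdA
AdAAd
Adddd
ddAdd
dAddA
ddddA
k=4  AdAdd
AdAAd
ddAAA
AAddd
AddAd
dAddA
k=5  AdAdd
Adddd
ddddd
AAddd
ddAdd
dAAAA
k=6  AdAdd
dAddd
AAddd
dAddd
ddddA
AdddA
k=7  AdddA
ddAdd
AAAdd
dAddd
ddddA
AAdAA
k=8  ddAdd
ddAAA
AdAdd
dAAdd
dAAAA
dAdAd
k=9  dAddA
ddAdA
AdddA
ddddA
ddddA
AAddA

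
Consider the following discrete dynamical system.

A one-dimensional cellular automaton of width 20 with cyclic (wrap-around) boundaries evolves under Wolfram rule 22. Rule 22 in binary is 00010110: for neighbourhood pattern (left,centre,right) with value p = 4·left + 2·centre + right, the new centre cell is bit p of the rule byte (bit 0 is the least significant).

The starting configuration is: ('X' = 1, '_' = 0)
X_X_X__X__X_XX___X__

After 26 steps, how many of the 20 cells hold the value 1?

0) X_X_X__X__X_XX___X__
1) X_X_XXXXXXX___X_XXXX
2) __X________X_XX_____
3) _XXX______XX___X____
4) X___X____X__X_XXX___
5) XX_XXX__XXXXX____X_X
6) ______XX_____X__XX__
7) _____X__X___XXXX__X_
8) ____XXXXXX_X____XXXX
9) X__X_______XX__X____
10) XXXXX_____X__XXXX__X
11) _____X___XXXX____XX_
12) ____XXX_X____X__X__X
13) X__X____XX__XXXXXXXX
14) _XXXX__X__XX________
15) X____XXXXX__X_______
16) XX__X_____XXXX_____X
17) __XXXX___X____X___X_
18) _X____X_XXX__XXX_XXX
19) _XX__XX____XX_______
20) X__XX__X__X__X______
21) XXX__XXXXXXXXXX____X
22) ___XX__________X__X_
23) __X__X________XXXXXX
24) XXXXXXX______X______
25) _______X____XXX____X
26) X_____XXX__X___X__XX

8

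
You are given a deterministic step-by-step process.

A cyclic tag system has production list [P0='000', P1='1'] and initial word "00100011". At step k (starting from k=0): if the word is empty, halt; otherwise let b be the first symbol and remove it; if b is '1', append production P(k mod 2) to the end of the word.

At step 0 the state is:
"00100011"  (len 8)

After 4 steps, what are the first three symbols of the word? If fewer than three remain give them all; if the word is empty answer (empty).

t=0: "00100011"  (len 8)
t=1: "0100011"  (len 7)
t=2: "100011"  (len 6)
t=3: "00011000"  (len 8)
t=4: "0011000"  (len 7)

001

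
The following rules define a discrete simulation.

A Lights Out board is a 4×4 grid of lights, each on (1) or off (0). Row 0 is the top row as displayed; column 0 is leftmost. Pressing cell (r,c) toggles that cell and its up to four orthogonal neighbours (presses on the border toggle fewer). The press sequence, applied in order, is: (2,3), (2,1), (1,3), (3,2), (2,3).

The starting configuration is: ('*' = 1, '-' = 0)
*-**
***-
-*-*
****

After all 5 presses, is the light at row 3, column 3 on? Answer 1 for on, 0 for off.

0

[0] *-**
***-
-*-*
****
[1] *-**
****
-**-
***-
[2] *-**
*-**
*---
*-*-
[3] *-*-
*---
*--*
*-*-
[4] *-*-
*---
*-**
**-*
[5] *-*-
*--*
*---
**--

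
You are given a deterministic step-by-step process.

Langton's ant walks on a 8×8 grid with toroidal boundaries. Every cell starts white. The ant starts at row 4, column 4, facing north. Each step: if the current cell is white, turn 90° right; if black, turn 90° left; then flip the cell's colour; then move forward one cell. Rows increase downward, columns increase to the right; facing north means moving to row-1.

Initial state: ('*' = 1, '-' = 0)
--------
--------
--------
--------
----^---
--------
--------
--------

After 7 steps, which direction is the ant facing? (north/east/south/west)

[0] --------
--------
--------
--------
----^---
--------
--------
--------
[1] --------
--------
--------
--------
----*>--
--------
--------
--------
[2] --------
--------
--------
--------
----**--
-----v--
--------
--------
[3] --------
--------
--------
--------
----**--
----<*--
--------
--------
[4] --------
--------
--------
--------
----^*--
----**--
--------
--------
[5] --------
--------
--------
--------
---<-*--
----**--
--------
--------
[6] --------
--------
--------
---^----
---*-*--
----**--
--------
--------
[7] --------
--------
--------
---*>---
---*-*--
----**--
--------
--------

east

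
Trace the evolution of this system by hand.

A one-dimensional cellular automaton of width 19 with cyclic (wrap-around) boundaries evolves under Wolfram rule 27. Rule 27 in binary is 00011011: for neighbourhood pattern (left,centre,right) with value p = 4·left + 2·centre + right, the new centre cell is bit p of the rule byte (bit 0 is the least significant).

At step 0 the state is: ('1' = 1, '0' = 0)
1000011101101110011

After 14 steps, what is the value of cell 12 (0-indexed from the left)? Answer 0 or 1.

k=0  1000011101101110011
k=1  0111110001001001110
k=2  1100001110110111001
k=3  0011111000100100111
k=4  1110000111011011100
k=5  1001111100010010011
k=6  0111000011101101110
k=7  1100111110001001001
k=8  0011100001110110111
k=9  1110011111000100100
k=10  1001110000111011011
k=11  0111001111100010010
k=12  1100111000011101101
k=13  0011100111110001001
k=14  1110011100001110110

1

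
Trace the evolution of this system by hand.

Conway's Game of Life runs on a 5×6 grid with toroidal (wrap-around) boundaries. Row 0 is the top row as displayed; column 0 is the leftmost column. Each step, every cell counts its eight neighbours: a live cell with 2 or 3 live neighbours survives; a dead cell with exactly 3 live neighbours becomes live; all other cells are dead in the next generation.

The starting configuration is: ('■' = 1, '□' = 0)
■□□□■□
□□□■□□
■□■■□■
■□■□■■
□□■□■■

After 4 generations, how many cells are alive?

t=0: ■□□□■□
□□□■□□
■□■■□■
■□■□■■
□□■□■■
t=1: □□□□■□
■■■■□□
■□■□□□
□□■□□□
□□□□□□
t=2: □■■■□□
■□■■□■
■□□□□□
□■□□□□
□□□□□□
t=3: ■■□■■□
■□□■■■
■□■□□■
□□□□□□
□■□□□□
t=4: □■□■□□
□□□□□□
■■□■□□
■■□□□□
■■■□□□

10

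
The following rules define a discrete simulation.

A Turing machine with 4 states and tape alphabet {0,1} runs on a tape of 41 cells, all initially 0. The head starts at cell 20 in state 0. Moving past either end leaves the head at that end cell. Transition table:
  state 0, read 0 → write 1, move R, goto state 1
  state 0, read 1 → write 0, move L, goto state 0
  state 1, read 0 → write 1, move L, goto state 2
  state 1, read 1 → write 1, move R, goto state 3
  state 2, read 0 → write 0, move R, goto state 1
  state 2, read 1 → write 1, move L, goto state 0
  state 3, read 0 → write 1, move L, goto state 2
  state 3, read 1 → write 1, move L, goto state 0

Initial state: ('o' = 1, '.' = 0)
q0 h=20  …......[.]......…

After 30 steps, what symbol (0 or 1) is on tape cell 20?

t=0: q0 h=20  …......[.]......…
t=1: q1 h=21  ….....o[.]......…
t=2: q2 h=20  …......[o]o.....…
t=3: q0 h=19  …......[.]oo....…
t=4: q1 h=20  ….....o[o]o.....…
t=5: q3 h=21  …....oo[o]......…
t=6: q0 h=20  ….....o[o]o.....…
t=7: q0 h=19  …......[o].o....…
t=8: q0 h=18  …......[.]..o...…
t=9: q1 h=19  ….....o[.].o....…
t=10: q2 h=18  …......[o]o.o...…
t=11: q0 h=17  …......[.]oo.o..…
t=12: q1 h=18  ….....o[o]o.o...…
t=13: q3 h=19  …....oo[o].o....…
t=14: q0 h=18  ….....o[o]o.o...…
t=15: q0 h=17  …......[o].o.o..…
t=16: q0 h=16  …......[.]..o.o.…
t=17: q1 h=17  ….....o[.].o.o..…
t=18: q2 h=16  …......[o]o.o.o.…
t=19: q0 h=15  …......[.]oo.o.o…
t=20: q1 h=16  ….....o[o]o.o.o.…
t=21: q3 h=17  …....oo[o].o.o..…
t=22: q0 h=16  ….....o[o]o.o.o.…
t=23: q0 h=15  …......[o].o.o.o…
t=24: q0 h=14  …......[.]..o.o.…
t=25: q1 h=15  ….....o[.].o.o.o…
t=26: q2 h=14  …......[o]o.o.o.…
t=27: q0 h=13  …......[.]oo.o.o…
t=28: q1 h=14  ….....o[o]o.o.o.…
t=29: q3 h=15  …....oo[o].o.o.o…
t=30: q0 h=14  ….....o[o]o.o.o.…

0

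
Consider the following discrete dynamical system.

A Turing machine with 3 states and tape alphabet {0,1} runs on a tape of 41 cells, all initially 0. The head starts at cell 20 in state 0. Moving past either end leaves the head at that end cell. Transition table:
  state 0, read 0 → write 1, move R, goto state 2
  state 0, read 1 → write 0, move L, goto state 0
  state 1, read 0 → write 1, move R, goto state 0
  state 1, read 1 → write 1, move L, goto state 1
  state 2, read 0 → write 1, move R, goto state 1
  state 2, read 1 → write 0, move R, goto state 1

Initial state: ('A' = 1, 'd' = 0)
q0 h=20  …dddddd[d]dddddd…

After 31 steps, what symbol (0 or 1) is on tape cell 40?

0

t=0: q0 h=20  …dddddd[d]dddddd…
t=1: q2 h=21  …dddddA[d]dddddd…
t=2: q1 h=22  …ddddAA[d]dddddd…
t=3: q0 h=23  …dddAAA[d]dddddd…
t=4: q2 h=24  …ddAAAA[d]dddddd…
t=5: q1 h=25  …dAAAAA[d]dddddd…
t=6: q0 h=26  …AAAAAA[d]dddddd…
t=7: q2 h=27  …AAAAAA[d]dddddd…
t=8: q1 h=28  …AAAAAA[d]dddddd…
t=9: q0 h=29  …AAAAAA[d]dddddd…
t=10: q2 h=30  …AAAAAA[d]dddddd…
t=11: q1 h=31  …AAAAAA[d]dddddd…
t=12: q0 h=32  …AAAAAA[d]dddddd…
t=13: q2 h=33  …AAAAAA[d]dddddd…
t=14: q1 h=34  …AAAAAA[d]dddddd|
t=15: q0 h=35  …AAAAAA[d]ddddd|
t=16: q2 h=36  …AAAAAA[d]dddd|
t=17: q1 h=37  …AAAAAA[d]ddd|
t=18: q0 h=38  …AAAAAA[d]dd|
t=19: q2 h=39  …AAAAAA[d]d|
t=20: q1 h=40  …AAAAAA[d]|
t=21: q0 h=40  …AAAAAA[A]|
t=22: q0 h=39  …AAAAAA[A]d|
t=23: q0 h=38  …AAAAAA[A]dd|
t=24: q0 h=37  …AAAAAA[A]ddd|
t=25: q0 h=36  …AAAAAA[A]dddd|
t=26: q0 h=35  …AAAAAA[A]ddddd|
t=27: q0 h=34  …AAAAAA[A]dddddd|
t=28: q0 h=33  …AAAAAA[A]dddddd…
t=29: q0 h=32  …AAAAAA[A]dddddd…
t=30: q0 h=31  …AAAAAA[A]dddddd…
t=31: q0 h=30  …AAAAAA[A]dddddd…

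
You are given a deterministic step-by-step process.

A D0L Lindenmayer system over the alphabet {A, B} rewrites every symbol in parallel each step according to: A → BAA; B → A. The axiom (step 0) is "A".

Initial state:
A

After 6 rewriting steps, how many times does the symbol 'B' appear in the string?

[0] A
[1] BAA
[2] ABAABAA
[3] BAAABAABAAABAABAA
[4] ABAABAABAAABAABAAABAABAABAAABAABAAABAABAA
[5] BAAABAABAAABAABAAABAABAABAAABAABAAABAABAABAAABAABAAABAABAAABAABAABAAABAABAAABAABAABAAABAABAAABAABAA
[6] ABAABAABAAABAABAAABAABAABAAABAABAAABAABAABAAABAABAAABAABAA…BAAABAABAAABAABAAABAABAABAAABAABAAABAABAABAAABAABAAABAABAA  (len 239)

70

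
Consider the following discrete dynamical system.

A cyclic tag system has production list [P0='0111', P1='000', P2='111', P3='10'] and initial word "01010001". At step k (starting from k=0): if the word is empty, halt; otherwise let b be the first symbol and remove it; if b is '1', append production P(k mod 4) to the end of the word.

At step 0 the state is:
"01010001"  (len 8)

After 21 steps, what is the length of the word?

gen 0: "01010001"  (len 8)
gen 1: "1010001"  (len 7)
gen 2: "010001000"  (len 9)
gen 3: "10001000"  (len 8)
gen 4: "000100010"  (len 9)
gen 5: "00100010"  (len 8)
gen 6: "0100010"  (len 7)
gen 7: "100010"  (len 6)
gen 8: "0001010"  (len 7)
gen 9: "001010"  (len 6)
gen 10: "01010"  (len 5)
gen 11: "1010"  (len 4)
gen 12: "01010"  (len 5)
gen 13: "1010"  (len 4)
gen 14: "010000"  (len 6)
gen 15: "10000"  (len 5)
gen 16: "000010"  (len 6)
gen 17: "00010"  (len 5)
gen 18: "0010"  (len 4)
gen 19: "010"  (len 3)
gen 20: "10"  (len 2)
gen 21: "00111"  (len 5)

5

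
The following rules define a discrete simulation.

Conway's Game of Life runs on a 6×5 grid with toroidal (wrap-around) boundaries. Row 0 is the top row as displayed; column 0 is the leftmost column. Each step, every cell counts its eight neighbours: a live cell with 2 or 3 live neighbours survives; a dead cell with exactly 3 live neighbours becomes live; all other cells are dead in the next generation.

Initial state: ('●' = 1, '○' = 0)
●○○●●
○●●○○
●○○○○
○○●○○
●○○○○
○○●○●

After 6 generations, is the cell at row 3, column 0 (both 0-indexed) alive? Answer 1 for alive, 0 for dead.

gen 0: ●○○●●
○●●○○
●○○○○
○○●○○
●○○○○
○○●○●
gen 1: ●○○○●
○●●●○
○○●○○
○●○○○
○●○●○
○●○○○
gen 2: ●○○●●
●●●●●
○○○●○
○●○○○
●●○○○
○●●○●
gen 3: ○○○○○
○●○○○
○○○●○
●●●○○
○○○○○
○○●○○
gen 4: ○○○○○
○○○○○
●○○○○
○●●○○
○○●○○
○○○○○
gen 5: ○○○○○
○○○○○
○●○○○
○●●○○
○●●○○
○○○○○
gen 6: ○○○○○
○○○○○
○●●○○
●○○○○
○●●○○
○○○○○

1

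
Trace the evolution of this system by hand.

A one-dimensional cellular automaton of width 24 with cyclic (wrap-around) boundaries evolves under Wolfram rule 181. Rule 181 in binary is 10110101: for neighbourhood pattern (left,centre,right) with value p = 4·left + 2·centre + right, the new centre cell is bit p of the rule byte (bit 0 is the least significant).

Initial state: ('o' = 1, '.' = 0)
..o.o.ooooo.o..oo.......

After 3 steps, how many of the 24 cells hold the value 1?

17

k=0  ..o.o.ooooo.o..oo.......
k=1  o.oooo.ooo.ooo...ooooooo
k=2  .o.oo.o.o.o.o.oo..oooooo
k=3  ooo..ooooooooo..o..oooo.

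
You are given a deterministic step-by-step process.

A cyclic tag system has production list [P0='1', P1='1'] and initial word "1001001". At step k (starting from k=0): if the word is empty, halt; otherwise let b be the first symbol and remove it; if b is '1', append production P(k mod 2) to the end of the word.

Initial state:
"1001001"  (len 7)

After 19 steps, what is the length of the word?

0) "1001001"  (len 7)
1) "0010011"  (len 7)
2) "010011"  (len 6)
3) "10011"  (len 5)
4) "00111"  (len 5)
5) "0111"  (len 4)
6) "111"  (len 3)
7) "111"  (len 3)
8) "111"  (len 3)
9) "111"  (len 3)
10) "111"  (len 3)
11) "111"  (len 3)
12) "111"  (len 3)
13) "111"  (len 3)
14) "111"  (len 3)
15) "111"  (len 3)
16) "111"  (len 3)
17) "111"  (len 3)
18) "111"  (len 3)
19) "111"  (len 3)

3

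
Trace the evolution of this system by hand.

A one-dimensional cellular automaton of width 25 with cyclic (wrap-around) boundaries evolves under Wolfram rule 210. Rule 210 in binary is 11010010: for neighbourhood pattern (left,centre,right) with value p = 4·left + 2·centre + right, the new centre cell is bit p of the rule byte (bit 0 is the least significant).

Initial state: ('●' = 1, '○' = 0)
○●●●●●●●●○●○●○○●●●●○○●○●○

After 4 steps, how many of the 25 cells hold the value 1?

16

k=0  ○●●●●●●●●○●○●○○●●●●○○●○●○
k=1  ●○●●●●●●●○○○○●●○●●●●●○○○●
k=2  ●○○●●●●●●●○○●○●○○●●●●●○●○
k=3  ○●●○●●●●●●●●○○○●●○●●●●○○○
k=4  ●○●○○●●●●●●●●○●○●○○●●●●○○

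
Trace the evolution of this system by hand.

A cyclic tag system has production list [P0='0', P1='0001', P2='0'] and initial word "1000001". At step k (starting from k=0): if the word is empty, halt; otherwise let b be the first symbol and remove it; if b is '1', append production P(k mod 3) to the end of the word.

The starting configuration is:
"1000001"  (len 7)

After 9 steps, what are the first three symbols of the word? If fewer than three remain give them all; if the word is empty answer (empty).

0) "1000001"  (len 7)
1) "0000010"  (len 7)
2) "000010"  (len 6)
3) "00010"  (len 5)
4) "0010"  (len 4)
5) "010"  (len 3)
6) "10"  (len 2)
7) "00"  (len 2)
8) "0"  (len 1)
9) (halted — word empty)

(empty)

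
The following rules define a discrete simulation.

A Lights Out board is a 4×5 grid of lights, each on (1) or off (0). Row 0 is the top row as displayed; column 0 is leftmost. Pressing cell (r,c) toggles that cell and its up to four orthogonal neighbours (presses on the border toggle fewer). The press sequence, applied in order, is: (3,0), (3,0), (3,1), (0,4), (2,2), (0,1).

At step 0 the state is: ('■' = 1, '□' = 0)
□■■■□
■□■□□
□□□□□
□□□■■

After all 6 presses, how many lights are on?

11

t=0: □■■■□
■□■□□
□□□□□
□□□■■
t=1: □■■■□
■□■□□
■□□□□
■■□■■
t=2: □■■■□
■□■□□
□□□□□
□□□■■
t=3: □■■■□
■□■□□
□■□□□
■■■■■
t=4: □■■□■
■□■□■
□■□□□
■■■■■
t=5: □■■□■
■□□□■
□□■■□
■■□■■
t=6: ■□□□■
■■□□■
□□■■□
■■□■■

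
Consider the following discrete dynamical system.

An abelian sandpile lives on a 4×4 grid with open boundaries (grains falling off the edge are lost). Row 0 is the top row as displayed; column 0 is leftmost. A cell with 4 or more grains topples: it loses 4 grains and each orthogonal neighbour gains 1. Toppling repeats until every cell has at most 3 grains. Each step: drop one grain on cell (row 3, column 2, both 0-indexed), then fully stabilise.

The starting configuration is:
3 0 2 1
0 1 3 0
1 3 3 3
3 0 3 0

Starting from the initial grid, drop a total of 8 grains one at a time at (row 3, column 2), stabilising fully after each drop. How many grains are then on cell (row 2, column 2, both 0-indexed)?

1

[0] 3 0 2 1
0 1 3 0
1 3 3 3
3 0 3 0
[1] 3 0 3 1
0 3 0 2
2 0 3 0
3 2 1 2
[2] 3 0 3 1
0 3 0 2
2 0 3 0
3 2 2 2
[3] 3 0 3 1
0 3 0 2
2 0 3 0
3 2 3 2
[4] 3 0 3 1
0 3 1 2
2 1 0 1
3 3 1 3
[5] 3 0 3 1
0 3 1 2
2 1 0 1
3 3 2 3
[6] 3 0 3 1
0 3 1 2
2 1 0 1
3 3 3 3
[7] 3 0 3 1
0 3 1 2
3 2 1 2
0 1 2 0
[8] 3 0 3 1
0 3 1 2
3 2 1 2
0 1 3 0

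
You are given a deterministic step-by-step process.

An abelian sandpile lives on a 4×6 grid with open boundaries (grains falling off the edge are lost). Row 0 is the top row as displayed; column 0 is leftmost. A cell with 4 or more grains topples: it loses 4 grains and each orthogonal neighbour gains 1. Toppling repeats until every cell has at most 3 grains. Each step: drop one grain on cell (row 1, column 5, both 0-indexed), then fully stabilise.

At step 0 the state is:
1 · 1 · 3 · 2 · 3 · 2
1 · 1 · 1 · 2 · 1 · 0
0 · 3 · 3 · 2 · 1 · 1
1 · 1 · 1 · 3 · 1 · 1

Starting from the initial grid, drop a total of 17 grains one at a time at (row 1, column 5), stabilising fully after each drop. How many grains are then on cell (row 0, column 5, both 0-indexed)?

0

0) 1 · 1 · 3 · 2 · 3 · 2
1 · 1 · 1 · 2 · 1 · 0
0 · 3 · 3 · 2 · 1 · 1
1 · 1 · 1 · 3 · 1 · 1
1) 1 · 1 · 3 · 2 · 3 · 2
1 · 1 · 1 · 2 · 1 · 1
0 · 3 · 3 · 2 · 1 · 1
1 · 1 · 1 · 3 · 1 · 1
2) 1 · 1 · 3 · 2 · 3 · 2
1 · 1 · 1 · 2 · 1 · 2
0 · 3 · 3 · 2 · 1 · 1
1 · 1 · 1 · 3 · 1 · 1
3) 1 · 1 · 3 · 2 · 3 · 2
1 · 1 · 1 · 2 · 1 · 3
0 · 3 · 3 · 2 · 1 · 1
1 · 1 · 1 · 3 · 1 · 1
4) 1 · 1 · 3 · 2 · 3 · 3
1 · 1 · 1 · 2 · 2 · 0
0 · 3 · 3 · 2 · 1 · 2
1 · 1 · 1 · 3 · 1 · 1
5) 1 · 1 · 3 · 2 · 3 · 3
1 · 1 · 1 · 2 · 2 · 1
0 · 3 · 3 · 2 · 1 · 2
1 · 1 · 1 · 3 · 1 · 1
6) 1 · 1 · 3 · 2 · 3 · 3
1 · 1 · 1 · 2 · 2 · 2
0 · 3 · 3 · 2 · 1 · 2
1 · 1 · 1 · 3 · 1 · 1
7) 1 · 1 · 3 · 2 · 3 · 3
1 · 1 · 1 · 2 · 2 · 3
0 · 3 · 3 · 2 · 1 · 2
1 · 1 · 1 · 3 · 1 · 1
8) 1 · 1 · 3 · 3 · 1 · 1
1 · 1 · 1 · 3 · 0 · 2
0 · 3 · 3 · 2 · 2 · 3
1 · 1 · 1 · 3 · 1 · 1
9) 1 · 1 · 3 · 3 · 1 · 1
1 · 1 · 1 · 3 · 0 · 3
0 · 3 · 3 · 2 · 2 · 3
1 · 1 · 1 · 3 · 1 · 1
10) 1 · 1 · 3 · 3 · 1 · 2
1 · 1 · 1 · 3 · 1 · 1
0 · 3 · 3 · 2 · 3 · 0
1 · 1 · 1 · 3 · 1 · 2
11) 1 · 1 · 3 · 3 · 1 · 2
1 · 1 · 1 · 3 · 1 · 2
0 · 3 · 3 · 2 · 3 · 0
1 · 1 · 1 · 3 · 1 · 2
12) 1 · 1 · 3 · 3 · 1 · 2
1 · 1 · 1 · 3 · 1 · 3
0 · 3 · 3 · 2 · 3 · 0
1 · 1 · 1 · 3 · 1 · 2
13) 1 · 1 · 3 · 3 · 1 · 3
1 · 1 · 1 · 3 · 2 · 0
0 · 3 · 3 · 2 · 3 · 1
1 · 1 · 1 · 3 · 1 · 2
14) 1 · 1 · 3 · 3 · 1 · 3
1 · 1 · 1 · 3 · 2 · 1
0 · 3 · 3 · 2 · 3 · 1
1 · 1 · 1 · 3 · 1 · 2
15) 1 · 1 · 3 · 3 · 1 · 3
1 · 1 · 1 · 3 · 2 · 2
0 · 3 · 3 · 2 · 3 · 1
1 · 1 · 1 · 3 · 1 · 2
16) 1 · 1 · 3 · 3 · 1 · 3
1 · 1 · 1 · 3 · 2 · 3
0 · 3 · 3 · 2 · 3 · 1
1 · 1 · 1 · 3 · 1 · 2
17) 1 · 1 · 3 · 3 · 2 · 0
1 · 1 · 1 · 3 · 3 · 1
0 · 3 · 3 · 2 · 3 · 2
1 · 1 · 1 · 3 · 1 · 2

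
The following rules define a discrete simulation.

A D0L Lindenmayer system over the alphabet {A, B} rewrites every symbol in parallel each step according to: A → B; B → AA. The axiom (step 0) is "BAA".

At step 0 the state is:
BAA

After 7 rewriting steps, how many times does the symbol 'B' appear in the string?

0) BAA
1) AABB
2) BBAAAA
3) AAAABBBB
4) BBBBAAAAAAAA
5) AAAAAAAABBBBBBBB
6) BBBBBBBBAAAAAAAAAAAAAAAA
7) AAAAAAAAAAAAAAAABBBBBBBBBBBBBBBB

16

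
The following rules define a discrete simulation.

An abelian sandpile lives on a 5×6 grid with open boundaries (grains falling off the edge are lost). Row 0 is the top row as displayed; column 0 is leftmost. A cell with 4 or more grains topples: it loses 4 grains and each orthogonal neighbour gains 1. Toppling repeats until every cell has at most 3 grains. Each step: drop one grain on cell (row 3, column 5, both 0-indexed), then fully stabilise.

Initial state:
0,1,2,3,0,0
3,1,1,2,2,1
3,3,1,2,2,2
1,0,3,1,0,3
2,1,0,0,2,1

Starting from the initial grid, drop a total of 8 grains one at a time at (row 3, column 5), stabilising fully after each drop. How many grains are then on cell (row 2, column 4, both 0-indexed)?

3

0) 0,1,2,3,0,0
3,1,1,2,2,1
3,3,1,2,2,2
1,0,3,1,0,3
2,1,0,0,2,1
1) 0,1,2,3,0,0
3,1,1,2,2,1
3,3,1,2,2,3
1,0,3,1,1,0
2,1,0,0,2,2
2) 0,1,2,3,0,0
3,1,1,2,2,1
3,3,1,2,2,3
1,0,3,1,1,1
2,1,0,0,2,2
3) 0,1,2,3,0,0
3,1,1,2,2,1
3,3,1,2,2,3
1,0,3,1,1,2
2,1,0,0,2,2
4) 0,1,2,3,0,0
3,1,1,2,2,1
3,3,1,2,2,3
1,0,3,1,1,3
2,1,0,0,2,2
5) 0,1,2,3,0,0
3,1,1,2,2,2
3,3,1,2,3,0
1,0,3,1,2,1
2,1,0,0,2,3
6) 0,1,2,3,0,0
3,1,1,2,2,2
3,3,1,2,3,0
1,0,3,1,2,2
2,1,0,0,2,3
7) 0,1,2,3,0,0
3,1,1,2,2,2
3,3,1,2,3,0
1,0,3,1,2,3
2,1,0,0,2,3
8) 0,1,2,3,0,0
3,1,1,2,2,2
3,3,1,2,3,1
1,0,3,1,3,1
2,1,0,0,3,0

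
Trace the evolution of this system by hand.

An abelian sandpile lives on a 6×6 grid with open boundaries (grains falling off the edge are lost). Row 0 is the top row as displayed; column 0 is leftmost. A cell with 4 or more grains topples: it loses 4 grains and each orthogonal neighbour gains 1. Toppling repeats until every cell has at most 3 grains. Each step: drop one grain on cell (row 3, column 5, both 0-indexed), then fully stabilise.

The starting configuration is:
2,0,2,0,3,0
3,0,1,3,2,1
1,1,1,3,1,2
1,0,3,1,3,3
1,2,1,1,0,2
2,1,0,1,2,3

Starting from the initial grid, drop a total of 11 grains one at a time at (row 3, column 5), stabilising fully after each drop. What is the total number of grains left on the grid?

56

[0] 2,0,2,0,3,0
3,0,1,3,2,1
1,1,1,3,1,2
1,0,3,1,3,3
1,2,1,1,0,2
2,1,0,1,2,3
[1] 2,0,2,0,3,0
3,0,1,3,2,1
1,1,1,3,2,3
1,0,3,2,0,1
1,2,1,1,1,3
2,1,0,1,2,3
[2] 2,0,2,0,3,0
3,0,1,3,2,1
1,1,1,3,2,3
1,0,3,2,0,2
1,2,1,1,1,3
2,1,0,1,2,3
[3] 2,0,2,0,3,0
3,0,1,3,2,1
1,1,1,3,2,3
1,0,3,2,0,3
1,2,1,1,1,3
2,1,0,1,2,3
[4] 2,0,2,0,3,0
3,0,1,3,2,2
1,1,1,3,3,0
1,0,3,2,1,2
1,2,1,1,2,1
2,1,0,1,3,0
[5] 2,0,2,0,3,0
3,0,1,3,2,2
1,1,1,3,3,0
1,0,3,2,1,3
1,2,1,1,2,1
2,1,0,1,3,0
[6] 2,0,2,0,3,0
3,0,1,3,2,2
1,1,1,3,3,1
1,0,3,2,2,0
1,2,1,1,2,2
2,1,0,1,3,0
[7] 2,0,2,0,3,0
3,0,1,3,2,2
1,1,1,3,3,1
1,0,3,2,2,1
1,2,1,1,2,2
2,1,0,1,3,0
[8] 2,0,2,0,3,0
3,0,1,3,2,2
1,1,1,3,3,1
1,0,3,2,2,2
1,2,1,1,2,2
2,1,0,1,3,0
[9] 2,0,2,0,3,0
3,0,1,3,2,2
1,1,1,3,3,1
1,0,3,2,2,3
1,2,1,1,2,2
2,1,0,1,3,0
[10] 2,0,2,0,3,0
3,0,1,3,2,2
1,1,1,3,3,2
1,0,3,2,3,0
1,2,1,1,2,3
2,1,0,1,3,0
[11] 2,0,2,0,3,0
3,0,1,3,2,2
1,1,1,3,3,2
1,0,3,2,3,1
1,2,1,1,2,3
2,1,0,1,3,0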